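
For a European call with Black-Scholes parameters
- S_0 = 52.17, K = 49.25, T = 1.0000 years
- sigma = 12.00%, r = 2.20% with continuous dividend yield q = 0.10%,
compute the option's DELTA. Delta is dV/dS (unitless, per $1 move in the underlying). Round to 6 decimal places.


Answer: Delta = 0.761929

Derivation:
d1 = 0.7149854118; d2 = 0.5949854118
phi(d1) = 0.3089608829; exp(-qT) = 0.9990004998; exp(-rT) = 0.9782402351
N(d1) = 0.7626909712
Delta = exp(-qT) * N(d1) = 0.9990004998 * 0.7626909712 = 0.761929


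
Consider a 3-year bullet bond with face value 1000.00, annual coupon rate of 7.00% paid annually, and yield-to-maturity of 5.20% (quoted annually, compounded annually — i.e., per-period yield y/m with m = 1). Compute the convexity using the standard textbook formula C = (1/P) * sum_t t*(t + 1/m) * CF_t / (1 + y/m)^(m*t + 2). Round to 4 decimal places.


Coupon per period c = face * coupon_rate / m = 70.000000
Periods per year m = 1; per-period yield y/m = 0.052000
Number of cashflows N = 3
Cashflows (t years, CF_t, discount factor 1/(1+y/m)^(m*t), PV):
  t = 1.0000: CF_t = 70.000000, DF = 0.950570, PV = 66.539924
  t = 2.0000: CF_t = 70.000000, DF = 0.903584, PV = 63.250878
  t = 3.0000: CF_t = 1070.000000, DF = 0.858920, PV = 919.044538
Price P = sum_t PV_t = 1048.835340
Convexity numerator sum_t t*(t + 1/m) * CF_t / (1+y/m)^(m*t + 2):
  t = 1.0000: term = 120.248818
  t = 2.0000: term = 342.914880
  t = 3.0000: term = 9965.207005
Convexity = (1/P) * sum = 10428.370704 / 1048.835340 = 9.942810

Answer: Convexity = 9.9428


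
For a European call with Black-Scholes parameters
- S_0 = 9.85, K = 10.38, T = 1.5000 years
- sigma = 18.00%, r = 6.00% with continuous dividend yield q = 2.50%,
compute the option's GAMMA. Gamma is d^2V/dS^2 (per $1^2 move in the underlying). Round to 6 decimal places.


Answer: Gamma = 0.175878

Derivation:
d1 = 0.1106379061; d2 = -0.1098161708
phi(d1) = 0.3965080616; exp(-qT) = 0.9631944177; exp(-rT) = 0.9139311853
Gamma = exp(-qT) * phi(d1) / (S * sigma * sqrt(T)) = 0.9631944177 * 0.3965080616 / (9.8500 * 0.1800 * 1.2247448714) = 0.175878


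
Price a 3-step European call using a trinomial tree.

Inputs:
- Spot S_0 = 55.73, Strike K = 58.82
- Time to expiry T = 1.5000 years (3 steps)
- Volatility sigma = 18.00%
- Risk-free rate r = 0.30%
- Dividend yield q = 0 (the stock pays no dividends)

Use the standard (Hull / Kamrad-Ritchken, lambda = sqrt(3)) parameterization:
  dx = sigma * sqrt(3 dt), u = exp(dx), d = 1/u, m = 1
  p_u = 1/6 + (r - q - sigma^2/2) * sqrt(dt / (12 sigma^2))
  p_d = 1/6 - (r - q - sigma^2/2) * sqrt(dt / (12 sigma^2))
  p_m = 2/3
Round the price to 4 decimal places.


dt = T/N = 0.500000; dx = sigma*sqrt(3*dt) = 0.220454
u = exp(dx) = 1.246643; d = 1/u = 0.802154
p_u = 0.151698, p_m = 0.666667, p_d = 0.181636
Discount per step: exp(-r*dt) = 0.998501
Stock lattice S(k, j) with j the centered position index:
  k=0: S(0,+0) = 55.7300
  k=1: S(1,-1) = 44.7041; S(1,+0) = 55.7300; S(1,+1) = 69.4754
  k=2: S(2,-2) = 35.8596; S(2,-1) = 44.7041; S(2,+0) = 55.7300; S(2,+1) = 69.4754; S(2,+2) = 86.6110
  k=3: S(3,-3) = 28.7649; S(3,-2) = 35.8596; S(3,-1) = 44.7041; S(3,+0) = 55.7300; S(3,+1) = 69.4754; S(3,+2) = 86.6110; S(3,+3) = 107.9730
Terminal payoffs V(N, j) = max(S_T - K, 0):
  V(3,-3) = 0.000000; V(3,-2) = 0.000000; V(3,-1) = 0.000000; V(3,+0) = 0.000000; V(3,+1) = 10.655396; V(3,+2) = 27.790994; V(3,+3) = 49.152961
Backward induction: V(k, j) = exp(-r*dt) * [p_u * V(k+1, j+1) + p_m * V(k+1, j) + p_d * V(k+1, j-1)]
  V(2,-2) = exp(-r*dt) * [p_u*0.000000 + p_m*0.000000 + p_d*0.000000] = 0.000000
  V(2,-1) = exp(-r*dt) * [p_u*0.000000 + p_m*0.000000 + p_d*0.000000] = 0.000000
  V(2,+0) = exp(-r*dt) * [p_u*10.655396 + p_m*0.000000 + p_d*0.000000] = 1.613975
  V(2,+1) = exp(-r*dt) * [p_u*27.790994 + p_m*10.655396 + p_d*0.000000] = 11.302457
  V(2,+2) = exp(-r*dt) * [p_u*49.152961 + p_m*27.790994 + p_d*10.655396] = 27.877267
  V(1,-1) = exp(-r*dt) * [p_u*1.613975 + p_m*0.000000 + p_d*0.000000] = 0.244469
  V(1,+0) = exp(-r*dt) * [p_u*11.302457 + p_m*1.613975 + p_d*0.000000] = 2.786356
  V(1,+1) = exp(-r*dt) * [p_u*27.877267 + p_m*11.302457 + p_d*1.613975] = 12.038968
  V(0,+0) = exp(-r*dt) * [p_u*12.038968 + p_m*2.786356 + p_d*0.244469] = 3.722669

Answer: Price = V(0,0) = 3.7227


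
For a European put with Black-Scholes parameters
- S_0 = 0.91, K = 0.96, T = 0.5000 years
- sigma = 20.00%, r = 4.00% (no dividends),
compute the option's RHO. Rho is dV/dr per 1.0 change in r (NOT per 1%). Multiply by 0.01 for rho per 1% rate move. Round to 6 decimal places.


Answer: Rho = -0.292071

Derivation:
d1 = -0.1660900841; d2 = -0.3075114403
phi(d1) = 0.3934774609; exp(-qT) = 1.0000000000; exp(-rT) = 0.9801986733
N(-d2) = 0.6207729418
Rho = -K*T*exp(-rT)*N(-d2) = -0.9600 * 0.5000 * 0.9801986733 * 0.6207729418 = -0.292071


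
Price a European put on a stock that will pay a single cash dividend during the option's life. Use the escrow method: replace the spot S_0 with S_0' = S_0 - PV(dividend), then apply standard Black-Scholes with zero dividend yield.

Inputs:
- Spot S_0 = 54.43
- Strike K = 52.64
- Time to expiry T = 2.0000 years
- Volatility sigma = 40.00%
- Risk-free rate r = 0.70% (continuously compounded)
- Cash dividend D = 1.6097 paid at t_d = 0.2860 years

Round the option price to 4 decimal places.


Answer: Price = 11.2098

Derivation:
PV(D) = D * exp(-r * t_d) = 1.6097 * 0.99800000 = 1.60648060
S_0' = S_0 - PV(D) = 54.4300 - 1.60648060 = 52.82351940
d1 = (ln(S_0'/K) + (r + sigma^2/2)*T) / (sigma*sqrt(T)) = 0.31374372
d2 = d1 - sigma*sqrt(T) = -0.25194171
exp(-rT) = 0.98609754
N(-d1) = 0.37685785; N(-d2) = 0.59945694
P = K * exp(-rT) * N(-d2) - S_0' * N(-d1) = 52.6400 * 0.98609754 * 0.59945694 - 52.82351940 * 0.37685785 = 11.2098


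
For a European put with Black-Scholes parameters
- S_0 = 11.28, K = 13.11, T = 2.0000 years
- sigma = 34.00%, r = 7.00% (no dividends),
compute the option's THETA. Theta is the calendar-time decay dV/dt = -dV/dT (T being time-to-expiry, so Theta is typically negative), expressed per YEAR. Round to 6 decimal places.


Answer: Theta = -0.046810

Derivation:
d1 = 0.2189035141; d2 = -0.2619290971
phi(d1) = 0.3894974707; exp(-qT) = 1.0000000000; exp(-rT) = 0.8693582354
Theta = -S*exp(-qT)*phi(d1)*sigma/(2*sqrt(T)) + r*K*exp(-rT)*N(-d2) - q*S*exp(-qT)*N(-d1)
N(-d1) = 0.4133626045; N(-d2) = 0.6033119469; sqrt(T) = 1.4142135624
Term 1 = -11.2800 * 1.0000000000 * 0.3894974707 * 0.3400 / (2 * 1.4142135624) = -0.5281383022
Term 2 = 0.0700 * 13.1100 * 0.8693582354 * 0.6033119469 = 0.4813283361
Term 3 = 0 (no dividend yield, q = 0)
Theta = -0.5281383022 + (0.4813283361) + (0.0000000000) = -0.046810


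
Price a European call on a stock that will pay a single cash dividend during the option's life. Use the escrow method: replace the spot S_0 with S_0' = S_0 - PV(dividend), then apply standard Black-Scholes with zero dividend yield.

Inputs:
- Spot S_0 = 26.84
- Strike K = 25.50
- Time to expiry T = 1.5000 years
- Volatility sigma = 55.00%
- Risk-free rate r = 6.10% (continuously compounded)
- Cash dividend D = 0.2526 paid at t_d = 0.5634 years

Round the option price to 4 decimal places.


PV(D) = D * exp(-r * t_d) = 0.2526 * 0.96621645 = 0.24406628
S_0' = S_0 - PV(D) = 26.8400 - 0.24406628 = 26.59593372
d1 = (ln(S_0'/K) + (r + sigma^2/2)*T) / (sigma*sqrt(T)) = 0.53510942
d2 = d1 - sigma*sqrt(T) = -0.13850026
exp(-rT) = 0.91256132
N(d1) = 0.70371290; N(d2) = 0.44492253
C = S_0' * N(d1) - K * exp(-rT) * N(d2) = 26.59593372 * 0.70371290 - 25.5000 * 0.91256132 * 0.44492253 = 8.3624

Answer: Price = 8.3624


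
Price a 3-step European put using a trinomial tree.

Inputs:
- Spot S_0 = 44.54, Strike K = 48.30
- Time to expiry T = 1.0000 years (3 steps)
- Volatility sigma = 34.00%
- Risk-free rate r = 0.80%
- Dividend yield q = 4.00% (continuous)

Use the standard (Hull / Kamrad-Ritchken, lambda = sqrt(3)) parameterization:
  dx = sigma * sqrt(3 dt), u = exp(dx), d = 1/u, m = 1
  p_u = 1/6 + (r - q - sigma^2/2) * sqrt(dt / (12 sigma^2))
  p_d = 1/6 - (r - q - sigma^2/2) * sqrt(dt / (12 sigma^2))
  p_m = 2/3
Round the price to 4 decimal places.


dt = T/N = 0.333333; dx = sigma*sqrt(3*dt) = 0.340000
u = exp(dx) = 1.404948; d = 1/u = 0.711770
p_u = 0.122647, p_m = 0.666667, p_d = 0.210686
Discount per step: exp(-r*dt) = 0.997337
Stock lattice S(k, j) with j the centered position index:
  k=0: S(0,+0) = 44.5400
  k=1: S(1,-1) = 31.7023; S(1,+0) = 44.5400; S(1,+1) = 62.5764
  k=2: S(2,-2) = 22.5647; S(2,-1) = 31.7023; S(2,+0) = 44.5400; S(2,+1) = 62.5764; S(2,+2) = 87.9165
  k=3: S(3,-3) = 16.0609; S(3,-2) = 22.5647; S(3,-1) = 31.7023; S(3,+0) = 44.5400; S(3,+1) = 62.5764; S(3,+2) = 87.9165; S(3,+3) = 123.5181
Terminal payoffs V(N, j) = max(K - S_T, 0):
  V(3,-3) = 32.239101; V(3,-2) = 25.735279; V(3,-1) = 16.597750; V(3,+0) = 3.760000; V(3,+1) = 0.000000; V(3,+2) = 0.000000; V(3,+3) = 0.000000
Backward induction: V(k, j) = exp(-r*dt) * [p_u * V(k+1, j+1) + p_m * V(k+1, j) + p_d * V(k+1, j-1)]
  V(2,-2) = exp(-r*dt) * [p_u*16.597750 + p_m*25.735279 + p_d*32.239101] = 25.915653
  V(2,-1) = exp(-r*dt) * [p_u*3.760000 + p_m*16.597750 + p_d*25.735279] = 16.903254
  V(2,+0) = exp(-r*dt) * [p_u*0.000000 + p_m*3.760000 + p_d*16.597750] = 5.987597
  V(2,+1) = exp(-r*dt) * [p_u*0.000000 + p_m*0.000000 + p_d*3.760000] = 0.790071
  V(2,+2) = exp(-r*dt) * [p_u*0.000000 + p_m*0.000000 + p_d*0.000000] = 0.000000
  V(1,-1) = exp(-r*dt) * [p_u*5.987597 + p_m*16.903254 + p_d*25.915653] = 17.416763
  V(1,+0) = exp(-r*dt) * [p_u*0.790071 + p_m*5.987597 + p_d*16.903254] = 7.629542
  V(1,+1) = exp(-r*dt) * [p_u*0.000000 + p_m*0.790071 + p_d*5.987597] = 1.783456
  V(0,+0) = exp(-r*dt) * [p_u*1.783456 + p_m*7.629542 + p_d*17.416763] = 8.950669

Answer: Price = V(0,0) = 8.9507


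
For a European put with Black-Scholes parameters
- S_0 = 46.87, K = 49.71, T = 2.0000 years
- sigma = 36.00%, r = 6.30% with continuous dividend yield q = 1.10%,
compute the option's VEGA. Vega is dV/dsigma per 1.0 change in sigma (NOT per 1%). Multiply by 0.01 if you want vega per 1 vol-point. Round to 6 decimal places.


d1 = 0.3432840235; d2 = -0.1658328590
phi(d1) = 0.3761149390; exp(-qT) = 0.9782402351; exp(-rT) = 0.8816148468
Vega = S * exp(-qT) * phi(d1) * sqrt(T) = 46.8700 * 0.9782402351 * 0.3761149390 * 1.4142135624 = 24.387993

Answer: Vega = 24.387993


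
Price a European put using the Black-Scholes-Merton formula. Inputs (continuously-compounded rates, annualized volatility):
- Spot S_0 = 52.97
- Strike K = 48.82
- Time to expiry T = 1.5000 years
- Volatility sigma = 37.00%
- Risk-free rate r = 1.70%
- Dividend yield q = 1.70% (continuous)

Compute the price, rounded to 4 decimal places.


Answer: Price = 7.0116

Derivation:
d1 = (ln(S/K) + (r - q + 0.5*sigma^2) * T) / (sigma * sqrt(T)) = 0.40661673
d2 = d1 - sigma * sqrt(T) = -0.04653887
exp(-rT) = 0.97482238; exp(-qT) = 0.97482238
P = K * exp(-rT) * N(-d2) - S_0 * exp(-qT) * N(-d1)
N(-d1) = 0.34214475; N(-d2) = 0.51855962
P = 48.8200 * 0.97482238 * 0.51855962 - 52.9700 * 0.97482238 * 0.34214475 = 7.0116


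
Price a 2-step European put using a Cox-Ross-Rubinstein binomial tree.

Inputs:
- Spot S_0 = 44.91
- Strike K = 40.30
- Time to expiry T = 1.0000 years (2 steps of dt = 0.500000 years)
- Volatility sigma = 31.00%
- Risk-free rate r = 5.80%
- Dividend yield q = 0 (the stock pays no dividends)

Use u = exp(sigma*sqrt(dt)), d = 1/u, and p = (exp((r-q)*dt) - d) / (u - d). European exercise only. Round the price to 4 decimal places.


Answer: Price = V(0,0) = 2.5462

Derivation:
dt = T/N = 0.500000
u = exp(sigma*sqrt(dt)) = 1.245084; d = 1/u = 0.803159
p = (exp((r-q)*dt) - d) / (u - d) = 0.512000
Discount per step: exp(-r*dt) = 0.971416
Stock lattice S(k, i) with i counting down-moves:
  k=0: S(0,0) = 44.9100
  k=1: S(1,0) = 55.9167; S(1,1) = 36.0699
  k=2: S(2,0) = 69.6210; S(2,1) = 44.9100; S(2,2) = 28.9698
Terminal payoffs V(N, i) = max(K - S_T, 0):
  V(2,0) = 0.000000; V(2,1) = 0.000000; V(2,2) = 11.330189
Backward induction: V(k, i) = exp(-r*dt) * [p * V(k+1, i) + (1-p) * V(k+1, i+1)].
  V(1,0) = exp(-r*dt) * [p*0.000000 + (1-p)*0.000000] = 0.000000
  V(1,1) = exp(-r*dt) * [p*0.000000 + (1-p)*11.330189] = 5.371087
  V(0,0) = exp(-r*dt) * [p*0.000000 + (1-p)*5.371087] = 2.546169


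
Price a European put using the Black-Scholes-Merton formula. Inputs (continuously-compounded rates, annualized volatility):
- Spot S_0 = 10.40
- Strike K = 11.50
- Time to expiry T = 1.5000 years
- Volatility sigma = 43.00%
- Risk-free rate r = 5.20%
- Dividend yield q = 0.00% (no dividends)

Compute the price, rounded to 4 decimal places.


Answer: Price = 2.3052

Derivation:
d1 = (ln(S/K) + (r - q + 0.5*sigma^2) * T) / (sigma * sqrt(T)) = 0.22051820
d2 = d1 - sigma * sqrt(T) = -0.30612209
exp(-rT) = 0.92496443; exp(-qT) = 1.00000000
P = K * exp(-rT) * N(-d2) - S_0 * exp(-qT) * N(-d1)
N(-d1) = 0.41273380; N(-d2) = 0.62024416
P = 11.5000 * 0.92496443 * 0.62024416 - 10.4000 * 1.00000000 * 0.41273380 = 2.3052


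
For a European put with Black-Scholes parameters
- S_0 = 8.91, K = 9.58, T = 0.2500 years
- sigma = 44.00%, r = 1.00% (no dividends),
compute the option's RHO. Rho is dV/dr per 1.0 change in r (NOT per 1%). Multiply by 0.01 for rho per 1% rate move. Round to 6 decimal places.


Answer: Rho = -1.590481

Derivation:
d1 = -0.2081970477; d2 = -0.4281970477
phi(d1) = 0.3903890244; exp(-qT) = 1.0000000000; exp(-rT) = 0.9975031224
N(-d2) = 0.6657461672
Rho = -K*T*exp(-rT)*N(-d2) = -9.5800 * 0.2500 * 0.9975031224 * 0.6657461672 = -1.590481


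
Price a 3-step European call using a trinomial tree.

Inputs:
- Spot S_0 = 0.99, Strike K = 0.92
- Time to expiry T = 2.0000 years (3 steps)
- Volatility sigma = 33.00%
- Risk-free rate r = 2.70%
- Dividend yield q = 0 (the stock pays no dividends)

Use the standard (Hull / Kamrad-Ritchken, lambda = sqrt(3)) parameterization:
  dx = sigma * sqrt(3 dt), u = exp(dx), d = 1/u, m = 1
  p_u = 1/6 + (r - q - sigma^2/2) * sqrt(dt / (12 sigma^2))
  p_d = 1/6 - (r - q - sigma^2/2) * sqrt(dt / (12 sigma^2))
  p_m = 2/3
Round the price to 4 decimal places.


Answer: Price = V(0,0) = 0.2316

Derivation:
dt = T/N = 0.666667; dx = sigma*sqrt(3*dt) = 0.466690
u = exp(dx) = 1.594708; d = 1/u = 0.627074
p_u = 0.147061, p_m = 0.666667, p_d = 0.186273
Discount per step: exp(-r*dt) = 0.982161
Stock lattice S(k, j) with j the centered position index:
  k=0: S(0,+0) = 0.9900
  k=1: S(1,-1) = 0.6208; S(1,+0) = 0.9900; S(1,+1) = 1.5788
  k=2: S(2,-2) = 0.3893; S(2,-1) = 0.6208; S(2,+0) = 0.9900; S(2,+1) = 1.5788; S(2,+2) = 2.5177
  k=3: S(3,-3) = 0.2441; S(3,-2) = 0.3893; S(3,-1) = 0.6208; S(3,+0) = 0.9900; S(3,+1) = 1.5788; S(3,+2) = 2.5177; S(3,+3) = 4.0149
Terminal payoffs V(N, j) = max(S_T - K, 0):
  V(3,-3) = 0.000000; V(3,-2) = 0.000000; V(3,-1) = 0.000000; V(3,+0) = 0.070000; V(3,+1) = 0.658761; V(3,+2) = 1.597662; V(3,+3) = 3.094935
Backward induction: V(k, j) = exp(-r*dt) * [p_u * V(k+1, j+1) + p_m * V(k+1, j) + p_d * V(k+1, j-1)]
  V(2,-2) = exp(-r*dt) * [p_u*0.000000 + p_m*0.000000 + p_d*0.000000] = 0.000000
  V(2,-1) = exp(-r*dt) * [p_u*0.070000 + p_m*0.000000 + p_d*0.000000] = 0.010111
  V(2,+0) = exp(-r*dt) * [p_u*0.658761 + p_m*0.070000 + p_d*0.000000] = 0.140984
  V(2,+1) = exp(-r*dt) * [p_u*1.597662 + p_m*0.658761 + p_d*0.070000] = 0.674908
  V(2,+2) = exp(-r*dt) * [p_u*3.094935 + p_m*1.597662 + p_d*0.658761] = 1.613651
  V(1,-1) = exp(-r*dt) * [p_u*0.140984 + p_m*0.010111 + p_d*0.000000] = 0.026983
  V(1,+0) = exp(-r*dt) * [p_u*0.674908 + p_m*0.140984 + p_d*0.010111] = 0.191644
  V(1,+1) = exp(-r*dt) * [p_u*1.613651 + p_m*0.674908 + p_d*0.140984] = 0.700776
  V(0,+0) = exp(-r*dt) * [p_u*0.700776 + p_m*0.191644 + p_d*0.026983] = 0.231638


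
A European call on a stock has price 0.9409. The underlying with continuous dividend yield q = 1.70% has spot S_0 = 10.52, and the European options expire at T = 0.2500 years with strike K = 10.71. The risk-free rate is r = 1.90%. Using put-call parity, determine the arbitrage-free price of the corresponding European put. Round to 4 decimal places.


Put-call parity: C - P = S_0 * exp(-qT) - K * exp(-rT).
S_0 * exp(-qT) = 10.5200 * 0.99575902 = 10.47538487
K * exp(-rT) = 10.7100 * 0.99526126 = 10.65924813
P = C - S*exp(-qT) + K*exp(-rT)
P = 0.9409 - 10.47538487 + 10.65924813 = 1.1248

Answer: Put price = 1.1248


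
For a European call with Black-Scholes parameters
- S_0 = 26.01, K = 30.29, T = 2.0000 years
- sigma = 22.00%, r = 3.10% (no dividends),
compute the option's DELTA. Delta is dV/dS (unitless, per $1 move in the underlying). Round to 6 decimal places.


Answer: Delta = 0.446389

Derivation:
d1 = -0.1347891625; d2 = -0.4459161463
phi(d1) = 0.3953346758; exp(-qT) = 1.0000000000; exp(-rT) = 0.9398828868
N(d1) = 0.4463892873
Delta = exp(-qT) * N(d1) = 1.0000000000 * 0.4463892873 = 0.446389


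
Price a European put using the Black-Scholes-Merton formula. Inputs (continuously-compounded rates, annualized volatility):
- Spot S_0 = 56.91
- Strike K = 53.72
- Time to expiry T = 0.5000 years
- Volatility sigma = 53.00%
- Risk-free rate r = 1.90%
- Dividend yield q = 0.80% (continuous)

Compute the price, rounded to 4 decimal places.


d1 = (ln(S/K) + (r - q + 0.5*sigma^2) * T) / (sigma * sqrt(T)) = 0.35598344
d2 = d1 - sigma * sqrt(T) = -0.01878316
exp(-rT) = 0.99054498; exp(-qT) = 0.99600799
P = K * exp(-rT) * N(-d2) - S_0 * exp(-qT) * N(-d1)
N(-d1) = 0.36092648; N(-d2) = 0.50749295
P = 53.7200 * 0.99054498 * 0.50749295 - 56.9100 * 0.99600799 * 0.36092648 = 6.5464

Answer: Price = 6.5464


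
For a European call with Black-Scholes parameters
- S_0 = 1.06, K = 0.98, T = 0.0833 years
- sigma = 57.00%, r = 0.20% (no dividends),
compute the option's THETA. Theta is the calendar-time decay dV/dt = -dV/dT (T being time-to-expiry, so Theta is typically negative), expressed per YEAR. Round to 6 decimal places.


d1 = 0.5602651987; d2 = 0.3957532842
phi(d1) = 0.3409951313; exp(-qT) = 1.0000000000; exp(-rT) = 0.9998334139
Theta = -S*exp(-qT)*phi(d1)*sigma/(2*sqrt(T)) - r*K*exp(-rT)*N(d2) + q*S*exp(-qT)*N(d1)
N(d1) = 0.7123507193; N(d2) = 0.6538564786; sqrt(T) = 0.2886173938
Term 1 = -1.0600 * 1.0000000000 * 0.3409951313 * 0.5700 / (2 * 0.2886173938) = -0.3569245353
Term 2 = -0.0020 * 0.9800 * 0.9998334139 * 0.6538564786 = -0.0012813452
Term 3 = 0 (no dividend yield, q = 0)
Theta = -0.3569245353 + (-0.0012813452) + (0.0000000000) = -0.358206

Answer: Theta = -0.358206


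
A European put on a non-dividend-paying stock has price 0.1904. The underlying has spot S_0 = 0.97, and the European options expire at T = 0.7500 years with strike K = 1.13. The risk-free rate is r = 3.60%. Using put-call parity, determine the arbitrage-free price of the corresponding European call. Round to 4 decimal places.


Answer: Call price = 0.0605

Derivation:
Put-call parity: C - P = S_0 * exp(-qT) - K * exp(-rT).
S_0 * exp(-qT) = 0.9700 * 1.00000000 = 0.97000000
K * exp(-rT) = 1.1300 * 0.97336124 = 1.09989820
C = P + S*exp(-qT) - K*exp(-rT)
C = 0.1904 + 0.97000000 - 1.09989820 = 0.0605


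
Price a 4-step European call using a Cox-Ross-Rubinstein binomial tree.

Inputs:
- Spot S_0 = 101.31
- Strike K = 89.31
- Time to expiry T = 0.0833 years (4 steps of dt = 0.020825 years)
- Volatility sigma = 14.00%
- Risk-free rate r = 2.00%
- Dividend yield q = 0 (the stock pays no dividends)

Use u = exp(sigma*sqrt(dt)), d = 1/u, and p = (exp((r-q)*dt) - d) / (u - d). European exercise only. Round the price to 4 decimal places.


dt = T/N = 0.020825
u = exp(sigma*sqrt(dt)) = 1.020409; d = 1/u = 0.979999
p = (exp((r-q)*dt) - d) / (u - d) = 0.505259
Discount per step: exp(-r*dt) = 0.999584
Stock lattice S(k, i) with i counting down-moves:
  k=0: S(0,0) = 101.3100
  k=1: S(1,0) = 103.3776; S(1,1) = 99.2837
  k=2: S(2,0) = 105.4874; S(2,1) = 101.3100; S(2,2) = 97.2980
  k=3: S(3,0) = 107.6403; S(3,1) = 103.3776; S(3,2) = 99.2837; S(3,3) = 95.3520
  k=4: S(4,0) = 109.8371; S(4,1) = 105.4874; S(4,2) = 101.3100; S(4,3) = 97.2980; S(4,4) = 93.4449
Terminal payoffs V(N, i) = max(S_T - K, 0):
  V(4,0) = 20.527060; V(4,1) = 16.177405; V(4,2) = 12.000000; V(4,3) = 7.988025; V(4,4) = 4.134928
Backward induction: V(k, i) = exp(-r*dt) * [p * V(k+1, i) + (1-p) * V(k+1, i+1)].
  V(3,0) = exp(-r*dt) * [p*20.527060 + (1-p)*16.177405] = 18.367454
  V(3,1) = exp(-r*dt) * [p*16.177405 + (1-p)*12.000000] = 14.104794
  V(3,2) = exp(-r*dt) * [p*12.000000 + (1-p)*7.988025] = 10.010939
  V(3,3) = exp(-r*dt) * [p*7.988025 + (1-p)*4.134928] = 6.079205
  V(2,0) = exp(-r*dt) * [p*18.367454 + (1-p)*14.104794] = 16.251769
  V(2,1) = exp(-r*dt) * [p*14.104794 + (1-p)*10.010939] = 12.074364
  V(2,2) = exp(-r*dt) * [p*10.010939 + (1-p)*6.079205] = 8.062389
  V(1,0) = exp(-r*dt) * [p*16.251769 + (1-p)*12.074364] = 14.179127
  V(1,1) = exp(-r*dt) * [p*12.074364 + (1-p)*8.062389] = 10.085272
  V(0,0) = exp(-r*dt) * [p*14.179127 + (1-p)*10.085272] = 12.148667

Answer: Price = V(0,0) = 12.1487


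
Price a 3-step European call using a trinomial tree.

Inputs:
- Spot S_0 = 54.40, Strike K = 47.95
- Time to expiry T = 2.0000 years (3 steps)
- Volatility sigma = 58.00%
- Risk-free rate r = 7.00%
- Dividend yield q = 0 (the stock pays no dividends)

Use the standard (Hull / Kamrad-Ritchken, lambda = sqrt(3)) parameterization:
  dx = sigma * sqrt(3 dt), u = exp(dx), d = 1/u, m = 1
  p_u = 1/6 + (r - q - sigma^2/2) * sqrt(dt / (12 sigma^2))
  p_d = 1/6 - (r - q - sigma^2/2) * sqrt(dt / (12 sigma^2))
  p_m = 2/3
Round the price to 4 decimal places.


Answer: Price = V(0,0) = 21.5531

Derivation:
dt = T/N = 0.666667; dx = sigma*sqrt(3*dt) = 0.820244
u = exp(dx) = 2.271054; d = 1/u = 0.440324
p_u = 0.126760, p_m = 0.666667, p_d = 0.206573
Discount per step: exp(-r*dt) = 0.954405
Stock lattice S(k, j) with j the centered position index:
  k=0: S(0,+0) = 54.4000
  k=1: S(1,-1) = 23.9536; S(1,+0) = 54.4000; S(1,+1) = 123.5453
  k=2: S(2,-2) = 10.5474; S(2,-1) = 23.9536; S(2,+0) = 54.4000; S(2,+1) = 123.5453; S(2,+2) = 280.5780
  k=3: S(3,-3) = 4.6443; S(3,-2) = 10.5474; S(3,-1) = 23.9536; S(3,+0) = 54.4000; S(3,+1) = 123.5453; S(3,+2) = 280.5780; S(3,+3) = 637.2078
Terminal payoffs V(N, j) = max(S_T - K, 0):
  V(3,-3) = 0.000000; V(3,-2) = 0.000000; V(3,-1) = 0.000000; V(3,+0) = 6.450000; V(3,+1) = 75.595316; V(3,+2) = 232.628035; V(3,+3) = 589.257758
Backward induction: V(k, j) = exp(-r*dt) * [p_u * V(k+1, j+1) + p_m * V(k+1, j) + p_d * V(k+1, j-1)]
  V(2,-2) = exp(-r*dt) * [p_u*0.000000 + p_m*0.000000 + p_d*0.000000] = 0.000000
  V(2,-1) = exp(-r*dt) * [p_u*6.450000 + p_m*0.000000 + p_d*0.000000] = 0.780323
  V(2,+0) = exp(-r*dt) * [p_u*75.595316 + p_m*6.450000 + p_d*0.000000] = 13.249486
  V(2,+1) = exp(-r*dt) * [p_u*232.628035 + p_m*75.595316 + p_d*6.450000] = 77.514110
  V(2,+2) = exp(-r*dt) * [p_u*589.257758 + p_m*232.628035 + p_d*75.595316] = 234.206869
  V(1,-1) = exp(-r*dt) * [p_u*13.249486 + p_m*0.780323 + p_d*0.000000] = 2.099423
  V(1,+0) = exp(-r*dt) * [p_u*77.514110 + p_m*13.249486 + p_d*0.780323] = 17.961778
  V(1,+1) = exp(-r*dt) * [p_u*234.206869 + p_m*77.514110 + p_d*13.249486] = 80.266541
  V(0,+0) = exp(-r*dt) * [p_u*80.266541 + p_m*17.961778 + p_d*2.099423] = 21.553127


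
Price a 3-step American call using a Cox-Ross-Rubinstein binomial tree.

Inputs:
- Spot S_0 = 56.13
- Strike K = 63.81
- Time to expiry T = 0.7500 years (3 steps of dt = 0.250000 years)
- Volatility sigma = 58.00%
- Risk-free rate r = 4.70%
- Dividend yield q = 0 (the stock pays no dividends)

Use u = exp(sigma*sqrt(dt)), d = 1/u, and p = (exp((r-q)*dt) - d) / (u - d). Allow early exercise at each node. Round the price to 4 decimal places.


dt = T/N = 0.250000
u = exp(sigma*sqrt(dt)) = 1.336427; d = 1/u = 0.748264
p = (exp((r-q)*dt) - d) / (u - d) = 0.448099
Discount per step: exp(-r*dt) = 0.988319
Stock lattice S(k, i) with i counting down-moves:
  k=0: S(0,0) = 56.1300
  k=1: S(1,0) = 75.0137; S(1,1) = 42.0000
  k=2: S(2,0) = 100.2503; S(2,1) = 56.1300; S(2,2) = 31.4271
  k=3: S(3,0) = 133.9773; S(3,1) = 75.0137; S(3,2) = 42.0000; S(3,3) = 23.5158
Terminal payoffs V(N, i) = max(S_T - K, 0):
  V(3,0) = 70.167306; V(3,1) = 11.203675; V(3,2) = 0.000000; V(3,3) = 0.000000
Backward induction: V(k, i) = exp(-r*dt) * [p * V(k+1, i) + (1-p) * V(k+1, i+1)]; then take max(V_cont, immediate exercise) for American.
  V(2,0) = exp(-r*dt) * [p*70.167306 + (1-p)*11.203675] = 37.185717; exercise = 36.440337; V(2,0) = max -> 37.185717
  V(2,1) = exp(-r*dt) * [p*11.203675 + (1-p)*0.000000] = 4.961713; exercise = 0.000000; V(2,1) = max -> 4.961713
  V(2,2) = exp(-r*dt) * [p*0.000000 + (1-p)*0.000000] = 0.000000; exercise = 0.000000; V(2,2) = max -> 0.000000
  V(1,0) = exp(-r*dt) * [p*37.185717 + (1-p)*4.961713] = 19.174630; exercise = 11.203675; V(1,0) = max -> 19.174630
  V(1,1) = exp(-r*dt) * [p*4.961713 + (1-p)*0.000000] = 2.197368; exercise = 0.000000; V(1,1) = max -> 2.197368
  V(0,0) = exp(-r*dt) * [p*19.174630 + (1-p)*2.197368] = 9.690331; exercise = 0.000000; V(0,0) = max -> 9.690331

Answer: Price = V(0,0) = 9.6903


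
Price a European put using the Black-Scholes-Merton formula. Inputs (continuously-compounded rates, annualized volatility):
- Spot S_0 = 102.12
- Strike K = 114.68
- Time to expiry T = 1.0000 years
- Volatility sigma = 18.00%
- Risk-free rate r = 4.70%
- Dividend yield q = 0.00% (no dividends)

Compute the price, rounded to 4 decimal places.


Answer: Price = 11.7810

Derivation:
d1 = (ln(S/K) + (r - q + 0.5*sigma^2) * T) / (sigma * sqrt(T)) = -0.29331694
d2 = d1 - sigma * sqrt(T) = -0.47331694
exp(-rT) = 0.95408740; exp(-qT) = 1.00000000
P = K * exp(-rT) * N(-d2) - S_0 * exp(-qT) * N(-d1)
N(-d1) = 0.61536005; N(-d2) = 0.68200646
P = 114.6800 * 0.95408740 * 0.68200646 - 102.1200 * 1.00000000 * 0.61536005 = 11.7810


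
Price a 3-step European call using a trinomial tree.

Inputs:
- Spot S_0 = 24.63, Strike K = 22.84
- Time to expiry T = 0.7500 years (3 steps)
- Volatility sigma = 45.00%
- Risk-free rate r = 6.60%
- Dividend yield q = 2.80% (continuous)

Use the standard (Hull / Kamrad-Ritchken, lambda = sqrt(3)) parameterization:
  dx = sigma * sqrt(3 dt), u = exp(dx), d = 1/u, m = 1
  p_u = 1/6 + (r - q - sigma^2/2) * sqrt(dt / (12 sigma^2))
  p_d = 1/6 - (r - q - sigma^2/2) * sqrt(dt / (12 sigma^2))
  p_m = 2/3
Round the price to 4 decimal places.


Answer: Price = V(0,0) = 4.7857

Derivation:
dt = T/N = 0.250000; dx = sigma*sqrt(3*dt) = 0.389711
u = exp(dx) = 1.476555; d = 1/u = 0.677252
p_u = 0.146379, p_m = 0.666667, p_d = 0.186954
Discount per step: exp(-r*dt) = 0.983635
Stock lattice S(k, j) with j the centered position index:
  k=0: S(0,+0) = 24.6300
  k=1: S(1,-1) = 16.6807; S(1,+0) = 24.6300; S(1,+1) = 36.3675
  k=2: S(2,-2) = 11.2971; S(2,-1) = 16.6807; S(2,+0) = 24.6300; S(2,+1) = 36.3675; S(2,+2) = 53.6987
  k=3: S(3,-3) = 7.6510; S(3,-2) = 11.2971; S(3,-1) = 16.6807; S(3,+0) = 24.6300; S(3,+1) = 36.3675; S(3,+2) = 53.6987; S(3,+3) = 79.2890
Terminal payoffs V(N, j) = max(S_T - K, 0):
  V(3,-3) = 0.000000; V(3,-2) = 0.000000; V(3,-1) = 0.000000; V(3,+0) = 1.790000; V(3,+1) = 13.527541; V(3,+2) = 30.858661; V(3,+3) = 56.449008
Backward induction: V(k, j) = exp(-r*dt) * [p_u * V(k+1, j+1) + p_m * V(k+1, j) + p_d * V(k+1, j-1)]
  V(2,-2) = exp(-r*dt) * [p_u*0.000000 + p_m*0.000000 + p_d*0.000000] = 0.000000
  V(2,-1) = exp(-r*dt) * [p_u*1.790000 + p_m*0.000000 + p_d*0.000000] = 0.257731
  V(2,+0) = exp(-r*dt) * [p_u*13.527541 + p_m*1.790000 + p_d*0.000000] = 3.121551
  V(2,+1) = exp(-r*dt) * [p_u*30.858661 + p_m*13.527541 + p_d*1.790000] = 13.643097
  V(2,+2) = exp(-r*dt) * [p_u*56.449008 + p_m*30.858661 + p_d*13.527541] = 30.851165
  V(1,-1) = exp(-r*dt) * [p_u*3.121551 + p_m*0.257731 + p_d*0.000000] = 0.618462
  V(1,+0) = exp(-r*dt) * [p_u*13.643097 + p_m*3.121551 + p_d*0.257731] = 4.058759
  V(1,+1) = exp(-r*dt) * [p_u*30.851165 + p_m*13.643097 + p_d*3.121551] = 13.962659
  V(0,+0) = exp(-r*dt) * [p_u*13.962659 + p_m*4.058759 + p_d*0.618462] = 4.785687


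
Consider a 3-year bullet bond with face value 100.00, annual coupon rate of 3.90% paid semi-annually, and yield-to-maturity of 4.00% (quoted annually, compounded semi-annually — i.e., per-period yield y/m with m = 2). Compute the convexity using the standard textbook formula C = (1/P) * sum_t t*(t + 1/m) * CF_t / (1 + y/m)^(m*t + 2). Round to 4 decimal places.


Answer: Convexity = 9.4660

Derivation:
Coupon per period c = face * coupon_rate / m = 1.950000
Periods per year m = 2; per-period yield y/m = 0.020000
Number of cashflows N = 6
Cashflows (t years, CF_t, discount factor 1/(1+y/m)^(m*t), PV):
  t = 0.5000: CF_t = 1.950000, DF = 0.980392, PV = 1.911765
  t = 1.0000: CF_t = 1.950000, DF = 0.961169, PV = 1.874279
  t = 1.5000: CF_t = 1.950000, DF = 0.942322, PV = 1.837529
  t = 2.0000: CF_t = 1.950000, DF = 0.923845, PV = 1.801499
  t = 2.5000: CF_t = 1.950000, DF = 0.905731, PV = 1.766175
  t = 3.0000: CF_t = 101.950000, DF = 0.887971, PV = 90.528682
Price P = sum_t PV_t = 99.719928
Convexity numerator sum_t t*(t + 1/m) * CF_t / (1+y/m)^(m*t + 2):
  t = 0.5000: term = 0.918764
  t = 1.0000: term = 2.702248
  t = 1.5000: term = 5.298525
  t = 2.0000: term = 8.657721
  t = 2.5000: term = 12.731943
  t = 3.0000: term = 913.640105
Convexity = (1/P) * sum = 943.949306 / 99.719928 = 9.466005


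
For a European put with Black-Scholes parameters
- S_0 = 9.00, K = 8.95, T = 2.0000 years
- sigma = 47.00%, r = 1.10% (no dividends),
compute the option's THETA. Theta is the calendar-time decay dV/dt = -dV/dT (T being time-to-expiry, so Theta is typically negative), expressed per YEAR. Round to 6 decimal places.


Answer: Theta = -0.497193

Derivation:
d1 = 0.3738203423; d2 = -0.2908600320
phi(d1) = 0.3720193696; exp(-qT) = 1.0000000000; exp(-rT) = 0.9782402351
Theta = -S*exp(-qT)*phi(d1)*sigma/(2*sqrt(T)) + r*K*exp(-rT)*N(-d2) - q*S*exp(-qT)*N(-d1)
N(-d1) = 0.3542689920; N(-d2) = 0.6144208149; sqrt(T) = 1.4142135624
Term 1 = -9.0000 * 1.0000000000 * 0.3720193696 * 0.4700 / (2 * 1.4142135624) = -0.5563664411
Term 2 = 0.0110 * 8.9500 * 0.9782402351 * 0.6144208149 = 0.0591734869
Term 3 = 0 (no dividend yield, q = 0)
Theta = -0.5563664411 + (0.0591734869) + (0.0000000000) = -0.497193


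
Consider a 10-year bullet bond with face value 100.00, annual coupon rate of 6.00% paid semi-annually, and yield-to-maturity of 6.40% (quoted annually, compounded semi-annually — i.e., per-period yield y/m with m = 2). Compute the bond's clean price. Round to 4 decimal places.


Answer: Price = 97.0788

Derivation:
Coupon per period c = face * coupon_rate / m = 3.000000
Periods per year m = 2; per-period yield y/m = 0.032000
Number of cashflows N = 20
Cashflows (t years, CF_t, discount factor 1/(1+y/m)^(m*t), PV):
  t = 0.5000: CF_t = 3.000000, DF = 0.968992, PV = 2.906977
  t = 1.0000: CF_t = 3.000000, DF = 0.938946, PV = 2.816838
  t = 1.5000: CF_t = 3.000000, DF = 0.909831, PV = 2.729494
  t = 2.0000: CF_t = 3.000000, DF = 0.881620, PV = 2.644859
  t = 2.5000: CF_t = 3.000000, DF = 0.854283, PV = 2.562848
  t = 3.0000: CF_t = 3.000000, DF = 0.827793, PV = 2.483379
  t = 3.5000: CF_t = 3.000000, DF = 0.802125, PV = 2.406375
  t = 4.0000: CF_t = 3.000000, DF = 0.777253, PV = 2.331759
  t = 4.5000: CF_t = 3.000000, DF = 0.753152, PV = 2.259456
  t = 5.0000: CF_t = 3.000000, DF = 0.729799, PV = 2.189396
  t = 5.5000: CF_t = 3.000000, DF = 0.707169, PV = 2.121508
  t = 6.0000: CF_t = 3.000000, DF = 0.685241, PV = 2.055724
  t = 6.5000: CF_t = 3.000000, DF = 0.663994, PV = 1.991981
  t = 7.0000: CF_t = 3.000000, DF = 0.643405, PV = 1.930214
  t = 7.5000: CF_t = 3.000000, DF = 0.623454, PV = 1.870363
  t = 8.0000: CF_t = 3.000000, DF = 0.604122, PV = 1.812367
  t = 8.5000: CF_t = 3.000000, DF = 0.585390, PV = 1.756169
  t = 9.0000: CF_t = 3.000000, DF = 0.567238, PV = 1.701715
  t = 9.5000: CF_t = 3.000000, DF = 0.549649, PV = 1.648948
  t = 10.0000: CF_t = 103.000000, DF = 0.532606, PV = 54.858418
Price P = sum_t PV_t = 97.078787


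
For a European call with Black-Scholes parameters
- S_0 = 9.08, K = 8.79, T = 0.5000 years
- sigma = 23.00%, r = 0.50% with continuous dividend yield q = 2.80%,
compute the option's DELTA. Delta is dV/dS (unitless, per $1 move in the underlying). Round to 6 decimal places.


Answer: Delta = 0.575133

Derivation:
d1 = 0.2101919849; d2 = 0.0475574253
phi(d1) = 0.3902261374; exp(-qT) = 0.9860975443; exp(-rT) = 0.9975031224
N(d1) = 0.5832410825
Delta = exp(-qT) * N(d1) = 0.9860975443 * 0.5832410825 = 0.575133


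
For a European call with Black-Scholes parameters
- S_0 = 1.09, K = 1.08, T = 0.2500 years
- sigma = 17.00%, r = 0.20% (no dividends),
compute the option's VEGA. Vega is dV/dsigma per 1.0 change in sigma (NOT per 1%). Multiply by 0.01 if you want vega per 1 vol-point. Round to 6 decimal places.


Answer: Vega = 0.214767

Derivation:
d1 = 0.1568135895; d2 = 0.0718135895
phi(d1) = 0.3940672164; exp(-qT) = 1.0000000000; exp(-rT) = 0.9995001250
Vega = S * exp(-qT) * phi(d1) * sqrt(T) = 1.0900 * 1.0000000000 * 0.3940672164 * 0.5000000000 = 0.214767


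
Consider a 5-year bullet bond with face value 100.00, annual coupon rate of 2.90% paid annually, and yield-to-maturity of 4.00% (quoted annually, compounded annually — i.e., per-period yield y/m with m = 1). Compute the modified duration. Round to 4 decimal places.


Answer: Modified duration = 4.5364

Derivation:
Coupon per period c = face * coupon_rate / m = 2.900000
Periods per year m = 1; per-period yield y/m = 0.040000
Number of cashflows N = 5
Cashflows (t years, CF_t, discount factor 1/(1+y/m)^(m*t), PV):
  t = 1.0000: CF_t = 2.900000, DF = 0.961538, PV = 2.788462
  t = 2.0000: CF_t = 2.900000, DF = 0.924556, PV = 2.681213
  t = 3.0000: CF_t = 2.900000, DF = 0.888996, PV = 2.578089
  t = 4.0000: CF_t = 2.900000, DF = 0.854804, PV = 2.478932
  t = 5.0000: CF_t = 102.900000, DF = 0.821927, PV = 84.576299
Price P = sum_t PV_t = 95.102995
First compute Macaulay numerator sum_t t * PV_t:
  t * PV_t at t = 1.0000: 2.788462
  t * PV_t at t = 2.0000: 5.362426
  t * PV_t at t = 3.0000: 7.734268
  t * PV_t at t = 4.0000: 9.915729
  t * PV_t at t = 5.0000: 422.881496
Macaulay duration D = 448.682381 / 95.102995 = 4.717858
Modified duration = D / (1 + y/m) = 4.717858 / (1 + 0.040000) = 4.536401


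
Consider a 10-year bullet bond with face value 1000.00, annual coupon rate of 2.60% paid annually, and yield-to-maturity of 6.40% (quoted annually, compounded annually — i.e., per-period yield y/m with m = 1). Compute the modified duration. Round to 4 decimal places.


Answer: Modified duration = 8.1801

Derivation:
Coupon per period c = face * coupon_rate / m = 26.000000
Periods per year m = 1; per-period yield y/m = 0.064000
Number of cashflows N = 10
Cashflows (t years, CF_t, discount factor 1/(1+y/m)^(m*t), PV):
  t = 1.0000: CF_t = 26.000000, DF = 0.939850, PV = 24.436090
  t = 2.0000: CF_t = 26.000000, DF = 0.883317, PV = 22.966250
  t = 3.0000: CF_t = 26.000000, DF = 0.830185, PV = 21.584822
  t = 4.0000: CF_t = 26.000000, DF = 0.780249, PV = 20.286486
  t = 5.0000: CF_t = 26.000000, DF = 0.733317, PV = 19.066247
  t = 6.0000: CF_t = 26.000000, DF = 0.689208, PV = 17.919405
  t = 7.0000: CF_t = 26.000000, DF = 0.647752, PV = 16.841546
  t = 8.0000: CF_t = 26.000000, DF = 0.608789, PV = 15.828521
  t = 9.0000: CF_t = 26.000000, DF = 0.572170, PV = 14.876429
  t = 10.0000: CF_t = 1026.000000, DF = 0.537754, PV = 551.735694
Price P = sum_t PV_t = 725.541490
First compute Macaulay numerator sum_t t * PV_t:
  t * PV_t at t = 1.0000: 24.436090
  t * PV_t at t = 2.0000: 45.932500
  t * PV_t at t = 3.0000: 64.754465
  t * PV_t at t = 4.0000: 81.145946
  t * PV_t at t = 5.0000: 95.331234
  t * PV_t at t = 6.0000: 107.516429
  t * PV_t at t = 7.0000: 117.890821
  t * PV_t at t = 8.0000: 126.628164
  t * PV_t at t = 9.0000: 133.887862
  t * PV_t at t = 10.0000: 5517.356941
Macaulay duration D = 6314.880452 / 725.541490 = 8.703679
Modified duration = D / (1 + y/m) = 8.703679 / (1 + 0.064000) = 8.180150


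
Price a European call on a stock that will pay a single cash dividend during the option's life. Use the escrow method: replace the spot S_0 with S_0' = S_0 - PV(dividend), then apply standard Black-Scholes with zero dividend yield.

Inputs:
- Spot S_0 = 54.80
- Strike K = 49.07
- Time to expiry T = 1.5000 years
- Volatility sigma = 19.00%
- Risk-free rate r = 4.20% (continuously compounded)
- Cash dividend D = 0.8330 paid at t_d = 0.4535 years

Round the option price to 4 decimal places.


Answer: Price = 9.6151

Derivation:
PV(D) = D * exp(-r * t_d) = 0.8330 * 0.98113325 = 0.81728400
S_0' = S_0 - PV(D) = 54.8000 - 0.81728400 = 53.98271600
d1 = (ln(S_0'/K) + (r + sigma^2/2)*T) / (sigma*sqrt(T)) = 0.79712013
d2 = d1 - sigma*sqrt(T) = 0.56441861
exp(-rT) = 0.93894347
N(d1) = 0.78730937; N(d2) = 0.71376536
C = S_0' * N(d1) - K * exp(-rT) * N(d2) = 53.98271600 * 0.78730937 - 49.0700 * 0.93894347 * 0.71376536 = 9.6151


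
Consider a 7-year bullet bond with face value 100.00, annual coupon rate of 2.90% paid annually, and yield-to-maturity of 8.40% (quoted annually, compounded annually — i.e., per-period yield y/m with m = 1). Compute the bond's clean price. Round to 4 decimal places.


Coupon per period c = face * coupon_rate / m = 2.900000
Periods per year m = 1; per-period yield y/m = 0.084000
Number of cashflows N = 7
Cashflows (t years, CF_t, discount factor 1/(1+y/m)^(m*t), PV):
  t = 1.0000: CF_t = 2.900000, DF = 0.922509, PV = 2.675277
  t = 2.0000: CF_t = 2.900000, DF = 0.851023, PV = 2.467967
  t = 3.0000: CF_t = 2.900000, DF = 0.785077, PV = 2.276723
  t = 4.0000: CF_t = 2.900000, DF = 0.724241, PV = 2.100298
  t = 5.0000: CF_t = 2.900000, DF = 0.668119, PV = 1.937544
  t = 6.0000: CF_t = 2.900000, DF = 0.616346, PV = 1.787402
  t = 7.0000: CF_t = 102.900000, DF = 0.568585, PV = 58.507346
Price P = sum_t PV_t = 71.752557

Answer: Price = 71.7526


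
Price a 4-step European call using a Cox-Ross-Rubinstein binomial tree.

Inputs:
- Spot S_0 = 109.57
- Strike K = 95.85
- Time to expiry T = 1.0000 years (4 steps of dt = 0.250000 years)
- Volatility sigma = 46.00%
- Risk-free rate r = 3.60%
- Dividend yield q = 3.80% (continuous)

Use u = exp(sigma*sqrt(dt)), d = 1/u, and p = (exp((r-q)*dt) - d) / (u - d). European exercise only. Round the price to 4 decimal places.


dt = T/N = 0.250000
u = exp(sigma*sqrt(dt)) = 1.258600; d = 1/u = 0.794534
p = (exp((r-q)*dt) - d) / (u - d) = 0.441675
Discount per step: exp(-r*dt) = 0.991040
Stock lattice S(k, i) with i counting down-moves:
  k=0: S(0,0) = 109.5700
  k=1: S(1,0) = 137.9048; S(1,1) = 87.0570
  k=2: S(2,0) = 173.5670; S(2,1) = 109.5700; S(2,2) = 69.1697
  k=3: S(3,0) = 218.4514; S(3,1) = 137.9048; S(3,2) = 87.0570; S(3,3) = 54.9577
  k=4: S(4,0) = 274.9429; S(4,1) = 173.5670; S(4,2) = 109.5700; S(4,3) = 69.1697; S(4,4) = 43.6657
Terminal payoffs V(N, i) = max(S_T - K, 0):
  V(4,0) = 179.092948; V(4,1) = 77.716987; V(4,2) = 13.720000; V(4,3) = 0.000000; V(4,4) = 0.000000
Backward induction: V(k, i) = exp(-r*dt) * [p * V(k+1, i) + (1-p) * V(k+1, i+1)].
  V(3,0) = exp(-r*dt) * [p*179.092948 + (1-p)*77.716987] = 121.394729
  V(3,1) = exp(-r*dt) * [p*77.716987 + (1-p)*13.720000] = 41.609690
  V(3,2) = exp(-r*dt) * [p*13.720000 + (1-p)*0.000000] = 6.005487
  V(3,3) = exp(-r*dt) * [p*0.000000 + (1-p)*0.000000] = 0.000000
  V(2,0) = exp(-r*dt) * [p*121.394729 + (1-p)*41.609690] = 76.160210
  V(2,1) = exp(-r*dt) * [p*41.609690 + (1-p)*6.005487] = 21.536272
  V(2,2) = exp(-r*dt) * [p*6.005487 + (1-p)*0.000000] = 2.628708
  V(1,0) = exp(-r*dt) * [p*76.160210 + (1-p)*21.536272] = 45.253182
  V(1,1) = exp(-r*dt) * [p*21.536272 + (1-p)*2.628708] = 10.881332
  V(0,0) = exp(-r*dt) * [p*45.253182 + (1-p)*10.881332] = 25.829008

Answer: Price = V(0,0) = 25.8290


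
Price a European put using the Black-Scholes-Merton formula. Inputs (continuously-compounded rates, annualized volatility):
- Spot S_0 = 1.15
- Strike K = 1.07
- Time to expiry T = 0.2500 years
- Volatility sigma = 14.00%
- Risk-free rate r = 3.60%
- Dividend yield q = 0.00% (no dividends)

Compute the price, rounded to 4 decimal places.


d1 = (ln(S/K) + (r - q + 0.5*sigma^2) * T) / (sigma * sqrt(T)) = 1.19361848
d2 = d1 - sigma * sqrt(T) = 1.12361848
exp(-rT) = 0.99104038; exp(-qT) = 1.00000000
P = K * exp(-rT) * N(-d2) - S_0 * exp(-qT) * N(-d1)
N(-d1) = 0.11631362; N(-d2) = 0.13058746
P = 1.0700 * 0.99104038 * 0.13058746 - 1.1500 * 1.00000000 * 0.11631362 = 0.0047

Answer: Price = 0.0047


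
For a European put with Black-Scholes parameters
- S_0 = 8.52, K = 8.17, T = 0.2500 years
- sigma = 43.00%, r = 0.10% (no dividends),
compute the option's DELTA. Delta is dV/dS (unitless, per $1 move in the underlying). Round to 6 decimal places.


Answer: Delta = -0.380653

Derivation:
d1 = 0.3037671254; d2 = 0.0887671254
phi(d1) = 0.3809543351; exp(-qT) = 1.0000000000; exp(-rT) = 0.9997500312
N(-d1) = 0.3806526570
Delta = -exp(-qT) * N(-d1) = -1.0000000000 * 0.3806526570 = -0.380653
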